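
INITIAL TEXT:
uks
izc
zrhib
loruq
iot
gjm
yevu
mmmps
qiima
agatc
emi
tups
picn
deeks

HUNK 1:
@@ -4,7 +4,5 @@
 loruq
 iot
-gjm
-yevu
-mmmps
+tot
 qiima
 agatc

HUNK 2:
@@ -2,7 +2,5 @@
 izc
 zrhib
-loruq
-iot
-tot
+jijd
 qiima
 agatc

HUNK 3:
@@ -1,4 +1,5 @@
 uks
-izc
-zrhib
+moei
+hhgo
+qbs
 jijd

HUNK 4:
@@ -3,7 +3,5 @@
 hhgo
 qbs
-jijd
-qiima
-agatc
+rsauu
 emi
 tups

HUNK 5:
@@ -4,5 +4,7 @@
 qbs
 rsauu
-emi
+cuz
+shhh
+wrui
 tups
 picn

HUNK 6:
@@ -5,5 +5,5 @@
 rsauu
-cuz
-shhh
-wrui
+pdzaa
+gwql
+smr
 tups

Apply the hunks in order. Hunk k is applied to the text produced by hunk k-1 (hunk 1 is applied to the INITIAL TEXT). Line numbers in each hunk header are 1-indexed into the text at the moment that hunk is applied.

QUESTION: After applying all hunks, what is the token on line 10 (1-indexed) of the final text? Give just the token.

Hunk 1: at line 4 remove [gjm,yevu,mmmps] add [tot] -> 12 lines: uks izc zrhib loruq iot tot qiima agatc emi tups picn deeks
Hunk 2: at line 2 remove [loruq,iot,tot] add [jijd] -> 10 lines: uks izc zrhib jijd qiima agatc emi tups picn deeks
Hunk 3: at line 1 remove [izc,zrhib] add [moei,hhgo,qbs] -> 11 lines: uks moei hhgo qbs jijd qiima agatc emi tups picn deeks
Hunk 4: at line 3 remove [jijd,qiima,agatc] add [rsauu] -> 9 lines: uks moei hhgo qbs rsauu emi tups picn deeks
Hunk 5: at line 4 remove [emi] add [cuz,shhh,wrui] -> 11 lines: uks moei hhgo qbs rsauu cuz shhh wrui tups picn deeks
Hunk 6: at line 5 remove [cuz,shhh,wrui] add [pdzaa,gwql,smr] -> 11 lines: uks moei hhgo qbs rsauu pdzaa gwql smr tups picn deeks
Final line 10: picn

Answer: picn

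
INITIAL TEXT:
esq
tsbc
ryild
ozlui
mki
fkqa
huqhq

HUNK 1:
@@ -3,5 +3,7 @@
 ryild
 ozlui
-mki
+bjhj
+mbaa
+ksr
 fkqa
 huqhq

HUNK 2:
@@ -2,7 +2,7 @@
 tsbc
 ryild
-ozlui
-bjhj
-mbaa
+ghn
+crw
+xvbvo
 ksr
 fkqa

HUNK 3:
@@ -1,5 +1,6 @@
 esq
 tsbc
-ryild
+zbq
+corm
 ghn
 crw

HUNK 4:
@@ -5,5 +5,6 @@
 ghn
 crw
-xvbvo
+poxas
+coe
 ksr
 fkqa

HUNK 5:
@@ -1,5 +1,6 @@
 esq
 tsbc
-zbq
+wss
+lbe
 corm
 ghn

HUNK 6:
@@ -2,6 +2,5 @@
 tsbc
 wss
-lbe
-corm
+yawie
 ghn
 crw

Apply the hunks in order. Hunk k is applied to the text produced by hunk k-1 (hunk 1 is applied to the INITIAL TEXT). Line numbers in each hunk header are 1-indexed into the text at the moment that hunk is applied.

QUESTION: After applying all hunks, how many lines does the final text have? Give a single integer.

Answer: 11

Derivation:
Hunk 1: at line 3 remove [mki] add [bjhj,mbaa,ksr] -> 9 lines: esq tsbc ryild ozlui bjhj mbaa ksr fkqa huqhq
Hunk 2: at line 2 remove [ozlui,bjhj,mbaa] add [ghn,crw,xvbvo] -> 9 lines: esq tsbc ryild ghn crw xvbvo ksr fkqa huqhq
Hunk 3: at line 1 remove [ryild] add [zbq,corm] -> 10 lines: esq tsbc zbq corm ghn crw xvbvo ksr fkqa huqhq
Hunk 4: at line 5 remove [xvbvo] add [poxas,coe] -> 11 lines: esq tsbc zbq corm ghn crw poxas coe ksr fkqa huqhq
Hunk 5: at line 1 remove [zbq] add [wss,lbe] -> 12 lines: esq tsbc wss lbe corm ghn crw poxas coe ksr fkqa huqhq
Hunk 6: at line 2 remove [lbe,corm] add [yawie] -> 11 lines: esq tsbc wss yawie ghn crw poxas coe ksr fkqa huqhq
Final line count: 11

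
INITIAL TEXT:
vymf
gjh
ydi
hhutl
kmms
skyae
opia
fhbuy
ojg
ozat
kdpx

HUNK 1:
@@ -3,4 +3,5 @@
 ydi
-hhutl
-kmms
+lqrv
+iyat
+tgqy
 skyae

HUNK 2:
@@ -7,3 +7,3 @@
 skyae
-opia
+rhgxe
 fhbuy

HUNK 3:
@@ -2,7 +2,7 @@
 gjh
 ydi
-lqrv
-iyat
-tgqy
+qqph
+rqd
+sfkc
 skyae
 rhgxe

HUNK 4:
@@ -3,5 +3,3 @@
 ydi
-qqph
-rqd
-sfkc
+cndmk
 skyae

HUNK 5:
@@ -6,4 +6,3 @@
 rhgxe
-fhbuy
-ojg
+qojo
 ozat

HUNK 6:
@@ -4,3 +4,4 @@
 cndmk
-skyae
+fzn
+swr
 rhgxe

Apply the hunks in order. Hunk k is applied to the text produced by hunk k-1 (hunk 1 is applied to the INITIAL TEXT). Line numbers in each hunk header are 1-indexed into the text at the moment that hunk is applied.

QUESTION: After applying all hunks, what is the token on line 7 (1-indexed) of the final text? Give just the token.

Hunk 1: at line 3 remove [hhutl,kmms] add [lqrv,iyat,tgqy] -> 12 lines: vymf gjh ydi lqrv iyat tgqy skyae opia fhbuy ojg ozat kdpx
Hunk 2: at line 7 remove [opia] add [rhgxe] -> 12 lines: vymf gjh ydi lqrv iyat tgqy skyae rhgxe fhbuy ojg ozat kdpx
Hunk 3: at line 2 remove [lqrv,iyat,tgqy] add [qqph,rqd,sfkc] -> 12 lines: vymf gjh ydi qqph rqd sfkc skyae rhgxe fhbuy ojg ozat kdpx
Hunk 4: at line 3 remove [qqph,rqd,sfkc] add [cndmk] -> 10 lines: vymf gjh ydi cndmk skyae rhgxe fhbuy ojg ozat kdpx
Hunk 5: at line 6 remove [fhbuy,ojg] add [qojo] -> 9 lines: vymf gjh ydi cndmk skyae rhgxe qojo ozat kdpx
Hunk 6: at line 4 remove [skyae] add [fzn,swr] -> 10 lines: vymf gjh ydi cndmk fzn swr rhgxe qojo ozat kdpx
Final line 7: rhgxe

Answer: rhgxe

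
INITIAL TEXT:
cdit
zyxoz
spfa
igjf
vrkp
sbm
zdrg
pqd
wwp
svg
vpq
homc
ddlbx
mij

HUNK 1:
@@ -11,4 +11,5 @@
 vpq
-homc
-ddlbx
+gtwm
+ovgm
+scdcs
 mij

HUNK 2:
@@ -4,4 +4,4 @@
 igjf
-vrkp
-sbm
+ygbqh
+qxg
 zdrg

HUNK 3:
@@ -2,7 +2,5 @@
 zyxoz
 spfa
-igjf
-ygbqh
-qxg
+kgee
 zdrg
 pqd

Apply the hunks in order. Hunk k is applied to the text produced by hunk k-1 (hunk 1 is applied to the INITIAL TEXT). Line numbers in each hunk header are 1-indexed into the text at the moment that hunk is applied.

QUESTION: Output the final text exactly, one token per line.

Hunk 1: at line 11 remove [homc,ddlbx] add [gtwm,ovgm,scdcs] -> 15 lines: cdit zyxoz spfa igjf vrkp sbm zdrg pqd wwp svg vpq gtwm ovgm scdcs mij
Hunk 2: at line 4 remove [vrkp,sbm] add [ygbqh,qxg] -> 15 lines: cdit zyxoz spfa igjf ygbqh qxg zdrg pqd wwp svg vpq gtwm ovgm scdcs mij
Hunk 3: at line 2 remove [igjf,ygbqh,qxg] add [kgee] -> 13 lines: cdit zyxoz spfa kgee zdrg pqd wwp svg vpq gtwm ovgm scdcs mij

Answer: cdit
zyxoz
spfa
kgee
zdrg
pqd
wwp
svg
vpq
gtwm
ovgm
scdcs
mij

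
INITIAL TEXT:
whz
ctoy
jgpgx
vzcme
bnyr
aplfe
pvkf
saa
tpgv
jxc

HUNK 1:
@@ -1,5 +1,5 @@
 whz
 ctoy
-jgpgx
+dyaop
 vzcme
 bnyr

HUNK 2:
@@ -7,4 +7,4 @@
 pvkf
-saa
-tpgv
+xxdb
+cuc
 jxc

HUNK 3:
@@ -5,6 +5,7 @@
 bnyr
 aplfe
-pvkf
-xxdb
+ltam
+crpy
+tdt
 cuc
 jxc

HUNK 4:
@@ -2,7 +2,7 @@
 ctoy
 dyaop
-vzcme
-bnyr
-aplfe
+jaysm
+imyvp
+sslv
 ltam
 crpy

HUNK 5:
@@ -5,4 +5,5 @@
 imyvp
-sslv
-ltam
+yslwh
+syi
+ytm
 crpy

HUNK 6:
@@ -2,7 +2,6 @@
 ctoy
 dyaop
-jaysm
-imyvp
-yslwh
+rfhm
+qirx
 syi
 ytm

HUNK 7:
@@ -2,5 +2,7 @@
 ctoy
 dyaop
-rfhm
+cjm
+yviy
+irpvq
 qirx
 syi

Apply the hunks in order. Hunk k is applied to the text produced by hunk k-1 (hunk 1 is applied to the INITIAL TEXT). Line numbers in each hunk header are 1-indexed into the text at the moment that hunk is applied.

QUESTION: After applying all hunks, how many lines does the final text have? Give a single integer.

Hunk 1: at line 1 remove [jgpgx] add [dyaop] -> 10 lines: whz ctoy dyaop vzcme bnyr aplfe pvkf saa tpgv jxc
Hunk 2: at line 7 remove [saa,tpgv] add [xxdb,cuc] -> 10 lines: whz ctoy dyaop vzcme bnyr aplfe pvkf xxdb cuc jxc
Hunk 3: at line 5 remove [pvkf,xxdb] add [ltam,crpy,tdt] -> 11 lines: whz ctoy dyaop vzcme bnyr aplfe ltam crpy tdt cuc jxc
Hunk 4: at line 2 remove [vzcme,bnyr,aplfe] add [jaysm,imyvp,sslv] -> 11 lines: whz ctoy dyaop jaysm imyvp sslv ltam crpy tdt cuc jxc
Hunk 5: at line 5 remove [sslv,ltam] add [yslwh,syi,ytm] -> 12 lines: whz ctoy dyaop jaysm imyvp yslwh syi ytm crpy tdt cuc jxc
Hunk 6: at line 2 remove [jaysm,imyvp,yslwh] add [rfhm,qirx] -> 11 lines: whz ctoy dyaop rfhm qirx syi ytm crpy tdt cuc jxc
Hunk 7: at line 2 remove [rfhm] add [cjm,yviy,irpvq] -> 13 lines: whz ctoy dyaop cjm yviy irpvq qirx syi ytm crpy tdt cuc jxc
Final line count: 13

Answer: 13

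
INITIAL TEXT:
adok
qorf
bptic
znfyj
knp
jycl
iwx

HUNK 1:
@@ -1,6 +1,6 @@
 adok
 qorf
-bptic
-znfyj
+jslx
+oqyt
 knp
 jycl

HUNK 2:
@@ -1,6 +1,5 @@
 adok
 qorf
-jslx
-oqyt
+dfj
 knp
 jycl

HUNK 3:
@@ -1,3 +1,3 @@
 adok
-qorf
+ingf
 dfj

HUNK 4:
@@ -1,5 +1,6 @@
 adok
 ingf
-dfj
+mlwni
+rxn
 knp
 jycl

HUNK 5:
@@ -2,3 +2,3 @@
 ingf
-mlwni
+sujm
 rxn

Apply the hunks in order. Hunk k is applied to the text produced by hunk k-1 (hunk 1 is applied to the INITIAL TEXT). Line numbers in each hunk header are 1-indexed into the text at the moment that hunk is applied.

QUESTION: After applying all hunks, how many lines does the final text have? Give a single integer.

Answer: 7

Derivation:
Hunk 1: at line 1 remove [bptic,znfyj] add [jslx,oqyt] -> 7 lines: adok qorf jslx oqyt knp jycl iwx
Hunk 2: at line 1 remove [jslx,oqyt] add [dfj] -> 6 lines: adok qorf dfj knp jycl iwx
Hunk 3: at line 1 remove [qorf] add [ingf] -> 6 lines: adok ingf dfj knp jycl iwx
Hunk 4: at line 1 remove [dfj] add [mlwni,rxn] -> 7 lines: adok ingf mlwni rxn knp jycl iwx
Hunk 5: at line 2 remove [mlwni] add [sujm] -> 7 lines: adok ingf sujm rxn knp jycl iwx
Final line count: 7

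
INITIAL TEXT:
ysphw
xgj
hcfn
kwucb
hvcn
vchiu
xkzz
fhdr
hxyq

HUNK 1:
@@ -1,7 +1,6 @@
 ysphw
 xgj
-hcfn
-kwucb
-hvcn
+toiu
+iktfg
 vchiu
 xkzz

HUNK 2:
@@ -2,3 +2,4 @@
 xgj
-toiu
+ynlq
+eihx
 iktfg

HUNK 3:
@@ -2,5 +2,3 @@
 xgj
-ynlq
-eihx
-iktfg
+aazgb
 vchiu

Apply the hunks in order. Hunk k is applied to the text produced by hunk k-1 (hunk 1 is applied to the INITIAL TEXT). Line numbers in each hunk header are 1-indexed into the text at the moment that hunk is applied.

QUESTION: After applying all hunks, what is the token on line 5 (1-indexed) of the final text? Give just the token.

Hunk 1: at line 1 remove [hcfn,kwucb,hvcn] add [toiu,iktfg] -> 8 lines: ysphw xgj toiu iktfg vchiu xkzz fhdr hxyq
Hunk 2: at line 2 remove [toiu] add [ynlq,eihx] -> 9 lines: ysphw xgj ynlq eihx iktfg vchiu xkzz fhdr hxyq
Hunk 3: at line 2 remove [ynlq,eihx,iktfg] add [aazgb] -> 7 lines: ysphw xgj aazgb vchiu xkzz fhdr hxyq
Final line 5: xkzz

Answer: xkzz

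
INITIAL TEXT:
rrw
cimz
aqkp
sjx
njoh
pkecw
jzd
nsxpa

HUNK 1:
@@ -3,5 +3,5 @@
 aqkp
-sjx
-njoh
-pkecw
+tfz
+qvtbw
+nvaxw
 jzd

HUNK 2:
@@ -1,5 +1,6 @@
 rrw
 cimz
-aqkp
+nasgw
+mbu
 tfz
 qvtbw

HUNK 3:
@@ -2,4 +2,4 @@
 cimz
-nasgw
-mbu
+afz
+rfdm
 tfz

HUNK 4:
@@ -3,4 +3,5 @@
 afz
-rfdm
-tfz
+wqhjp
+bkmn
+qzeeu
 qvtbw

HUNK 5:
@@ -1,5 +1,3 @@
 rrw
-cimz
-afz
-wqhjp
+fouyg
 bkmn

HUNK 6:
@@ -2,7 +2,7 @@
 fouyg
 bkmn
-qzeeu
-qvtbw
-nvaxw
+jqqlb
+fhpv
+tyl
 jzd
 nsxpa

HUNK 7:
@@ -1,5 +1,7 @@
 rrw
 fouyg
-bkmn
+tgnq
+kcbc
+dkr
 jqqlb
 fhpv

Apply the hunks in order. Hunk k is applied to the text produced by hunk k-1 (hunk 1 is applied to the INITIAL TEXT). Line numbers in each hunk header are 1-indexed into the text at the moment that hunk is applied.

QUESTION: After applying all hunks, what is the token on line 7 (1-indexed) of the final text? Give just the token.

Hunk 1: at line 3 remove [sjx,njoh,pkecw] add [tfz,qvtbw,nvaxw] -> 8 lines: rrw cimz aqkp tfz qvtbw nvaxw jzd nsxpa
Hunk 2: at line 1 remove [aqkp] add [nasgw,mbu] -> 9 lines: rrw cimz nasgw mbu tfz qvtbw nvaxw jzd nsxpa
Hunk 3: at line 2 remove [nasgw,mbu] add [afz,rfdm] -> 9 lines: rrw cimz afz rfdm tfz qvtbw nvaxw jzd nsxpa
Hunk 4: at line 3 remove [rfdm,tfz] add [wqhjp,bkmn,qzeeu] -> 10 lines: rrw cimz afz wqhjp bkmn qzeeu qvtbw nvaxw jzd nsxpa
Hunk 5: at line 1 remove [cimz,afz,wqhjp] add [fouyg] -> 8 lines: rrw fouyg bkmn qzeeu qvtbw nvaxw jzd nsxpa
Hunk 6: at line 2 remove [qzeeu,qvtbw,nvaxw] add [jqqlb,fhpv,tyl] -> 8 lines: rrw fouyg bkmn jqqlb fhpv tyl jzd nsxpa
Hunk 7: at line 1 remove [bkmn] add [tgnq,kcbc,dkr] -> 10 lines: rrw fouyg tgnq kcbc dkr jqqlb fhpv tyl jzd nsxpa
Final line 7: fhpv

Answer: fhpv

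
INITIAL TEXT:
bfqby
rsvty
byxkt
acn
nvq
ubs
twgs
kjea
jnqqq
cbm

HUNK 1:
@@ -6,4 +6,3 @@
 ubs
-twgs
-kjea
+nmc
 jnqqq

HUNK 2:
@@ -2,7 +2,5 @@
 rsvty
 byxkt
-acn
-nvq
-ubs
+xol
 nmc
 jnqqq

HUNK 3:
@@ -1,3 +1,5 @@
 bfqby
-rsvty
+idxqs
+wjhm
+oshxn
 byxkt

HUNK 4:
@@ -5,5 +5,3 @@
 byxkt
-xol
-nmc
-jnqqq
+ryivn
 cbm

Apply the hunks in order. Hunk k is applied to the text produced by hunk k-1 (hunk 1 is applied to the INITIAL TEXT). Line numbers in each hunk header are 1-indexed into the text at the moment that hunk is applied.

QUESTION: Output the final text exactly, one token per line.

Hunk 1: at line 6 remove [twgs,kjea] add [nmc] -> 9 lines: bfqby rsvty byxkt acn nvq ubs nmc jnqqq cbm
Hunk 2: at line 2 remove [acn,nvq,ubs] add [xol] -> 7 lines: bfqby rsvty byxkt xol nmc jnqqq cbm
Hunk 3: at line 1 remove [rsvty] add [idxqs,wjhm,oshxn] -> 9 lines: bfqby idxqs wjhm oshxn byxkt xol nmc jnqqq cbm
Hunk 4: at line 5 remove [xol,nmc,jnqqq] add [ryivn] -> 7 lines: bfqby idxqs wjhm oshxn byxkt ryivn cbm

Answer: bfqby
idxqs
wjhm
oshxn
byxkt
ryivn
cbm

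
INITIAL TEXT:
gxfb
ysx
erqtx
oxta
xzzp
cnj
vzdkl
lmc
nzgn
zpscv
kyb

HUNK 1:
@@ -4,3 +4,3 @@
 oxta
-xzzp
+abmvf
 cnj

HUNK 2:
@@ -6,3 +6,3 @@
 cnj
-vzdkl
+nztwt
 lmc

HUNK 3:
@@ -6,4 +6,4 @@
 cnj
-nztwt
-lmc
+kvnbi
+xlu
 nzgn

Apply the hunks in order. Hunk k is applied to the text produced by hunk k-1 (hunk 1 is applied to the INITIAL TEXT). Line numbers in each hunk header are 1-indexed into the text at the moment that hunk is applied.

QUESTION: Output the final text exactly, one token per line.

Answer: gxfb
ysx
erqtx
oxta
abmvf
cnj
kvnbi
xlu
nzgn
zpscv
kyb

Derivation:
Hunk 1: at line 4 remove [xzzp] add [abmvf] -> 11 lines: gxfb ysx erqtx oxta abmvf cnj vzdkl lmc nzgn zpscv kyb
Hunk 2: at line 6 remove [vzdkl] add [nztwt] -> 11 lines: gxfb ysx erqtx oxta abmvf cnj nztwt lmc nzgn zpscv kyb
Hunk 3: at line 6 remove [nztwt,lmc] add [kvnbi,xlu] -> 11 lines: gxfb ysx erqtx oxta abmvf cnj kvnbi xlu nzgn zpscv kyb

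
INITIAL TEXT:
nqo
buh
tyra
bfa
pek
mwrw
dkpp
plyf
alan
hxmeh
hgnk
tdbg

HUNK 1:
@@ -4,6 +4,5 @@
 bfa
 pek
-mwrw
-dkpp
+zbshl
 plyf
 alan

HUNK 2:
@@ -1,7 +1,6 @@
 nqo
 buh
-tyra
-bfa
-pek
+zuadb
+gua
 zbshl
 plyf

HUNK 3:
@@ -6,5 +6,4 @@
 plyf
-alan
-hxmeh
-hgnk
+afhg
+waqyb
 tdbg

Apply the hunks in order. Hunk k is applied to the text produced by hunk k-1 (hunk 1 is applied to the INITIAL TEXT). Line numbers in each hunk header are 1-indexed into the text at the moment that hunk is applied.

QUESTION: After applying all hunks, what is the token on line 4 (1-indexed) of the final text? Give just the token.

Hunk 1: at line 4 remove [mwrw,dkpp] add [zbshl] -> 11 lines: nqo buh tyra bfa pek zbshl plyf alan hxmeh hgnk tdbg
Hunk 2: at line 1 remove [tyra,bfa,pek] add [zuadb,gua] -> 10 lines: nqo buh zuadb gua zbshl plyf alan hxmeh hgnk tdbg
Hunk 3: at line 6 remove [alan,hxmeh,hgnk] add [afhg,waqyb] -> 9 lines: nqo buh zuadb gua zbshl plyf afhg waqyb tdbg
Final line 4: gua

Answer: gua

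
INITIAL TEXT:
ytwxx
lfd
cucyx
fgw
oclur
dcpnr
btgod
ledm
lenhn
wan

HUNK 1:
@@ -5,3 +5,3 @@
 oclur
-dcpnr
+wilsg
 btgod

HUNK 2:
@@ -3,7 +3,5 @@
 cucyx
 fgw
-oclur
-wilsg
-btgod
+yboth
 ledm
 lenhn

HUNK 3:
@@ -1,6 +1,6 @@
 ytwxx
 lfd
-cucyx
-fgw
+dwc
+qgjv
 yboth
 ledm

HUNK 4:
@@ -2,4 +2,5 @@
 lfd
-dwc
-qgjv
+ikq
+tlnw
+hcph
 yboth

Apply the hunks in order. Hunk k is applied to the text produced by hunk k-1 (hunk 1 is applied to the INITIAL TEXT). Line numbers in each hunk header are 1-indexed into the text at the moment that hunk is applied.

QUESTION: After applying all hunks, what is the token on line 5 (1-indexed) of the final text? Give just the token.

Answer: hcph

Derivation:
Hunk 1: at line 5 remove [dcpnr] add [wilsg] -> 10 lines: ytwxx lfd cucyx fgw oclur wilsg btgod ledm lenhn wan
Hunk 2: at line 3 remove [oclur,wilsg,btgod] add [yboth] -> 8 lines: ytwxx lfd cucyx fgw yboth ledm lenhn wan
Hunk 3: at line 1 remove [cucyx,fgw] add [dwc,qgjv] -> 8 lines: ytwxx lfd dwc qgjv yboth ledm lenhn wan
Hunk 4: at line 2 remove [dwc,qgjv] add [ikq,tlnw,hcph] -> 9 lines: ytwxx lfd ikq tlnw hcph yboth ledm lenhn wan
Final line 5: hcph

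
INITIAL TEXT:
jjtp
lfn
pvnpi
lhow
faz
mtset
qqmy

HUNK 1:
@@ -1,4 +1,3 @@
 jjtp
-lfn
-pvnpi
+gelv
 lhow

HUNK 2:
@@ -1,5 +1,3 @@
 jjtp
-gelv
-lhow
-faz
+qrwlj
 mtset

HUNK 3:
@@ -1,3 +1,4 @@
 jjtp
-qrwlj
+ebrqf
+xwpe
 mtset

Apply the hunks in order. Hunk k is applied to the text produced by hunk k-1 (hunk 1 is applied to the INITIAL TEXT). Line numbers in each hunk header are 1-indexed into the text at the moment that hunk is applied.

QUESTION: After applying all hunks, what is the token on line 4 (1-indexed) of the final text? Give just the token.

Answer: mtset

Derivation:
Hunk 1: at line 1 remove [lfn,pvnpi] add [gelv] -> 6 lines: jjtp gelv lhow faz mtset qqmy
Hunk 2: at line 1 remove [gelv,lhow,faz] add [qrwlj] -> 4 lines: jjtp qrwlj mtset qqmy
Hunk 3: at line 1 remove [qrwlj] add [ebrqf,xwpe] -> 5 lines: jjtp ebrqf xwpe mtset qqmy
Final line 4: mtset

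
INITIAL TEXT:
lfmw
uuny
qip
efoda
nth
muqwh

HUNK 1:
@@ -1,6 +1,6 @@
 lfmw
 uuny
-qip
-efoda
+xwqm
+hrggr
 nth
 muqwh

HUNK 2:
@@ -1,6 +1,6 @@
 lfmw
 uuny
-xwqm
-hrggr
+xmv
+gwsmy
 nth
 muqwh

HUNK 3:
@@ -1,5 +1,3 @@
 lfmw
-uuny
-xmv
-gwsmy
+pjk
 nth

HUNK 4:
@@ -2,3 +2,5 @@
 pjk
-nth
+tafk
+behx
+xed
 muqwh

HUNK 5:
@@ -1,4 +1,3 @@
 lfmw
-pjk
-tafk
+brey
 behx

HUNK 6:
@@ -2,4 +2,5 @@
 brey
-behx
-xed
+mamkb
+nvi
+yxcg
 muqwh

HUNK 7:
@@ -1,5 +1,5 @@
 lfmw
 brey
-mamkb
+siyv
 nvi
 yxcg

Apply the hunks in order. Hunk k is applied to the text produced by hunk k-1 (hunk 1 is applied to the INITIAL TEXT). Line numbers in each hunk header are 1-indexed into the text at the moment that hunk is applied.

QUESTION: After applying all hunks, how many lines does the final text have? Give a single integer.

Answer: 6

Derivation:
Hunk 1: at line 1 remove [qip,efoda] add [xwqm,hrggr] -> 6 lines: lfmw uuny xwqm hrggr nth muqwh
Hunk 2: at line 1 remove [xwqm,hrggr] add [xmv,gwsmy] -> 6 lines: lfmw uuny xmv gwsmy nth muqwh
Hunk 3: at line 1 remove [uuny,xmv,gwsmy] add [pjk] -> 4 lines: lfmw pjk nth muqwh
Hunk 4: at line 2 remove [nth] add [tafk,behx,xed] -> 6 lines: lfmw pjk tafk behx xed muqwh
Hunk 5: at line 1 remove [pjk,tafk] add [brey] -> 5 lines: lfmw brey behx xed muqwh
Hunk 6: at line 2 remove [behx,xed] add [mamkb,nvi,yxcg] -> 6 lines: lfmw brey mamkb nvi yxcg muqwh
Hunk 7: at line 1 remove [mamkb] add [siyv] -> 6 lines: lfmw brey siyv nvi yxcg muqwh
Final line count: 6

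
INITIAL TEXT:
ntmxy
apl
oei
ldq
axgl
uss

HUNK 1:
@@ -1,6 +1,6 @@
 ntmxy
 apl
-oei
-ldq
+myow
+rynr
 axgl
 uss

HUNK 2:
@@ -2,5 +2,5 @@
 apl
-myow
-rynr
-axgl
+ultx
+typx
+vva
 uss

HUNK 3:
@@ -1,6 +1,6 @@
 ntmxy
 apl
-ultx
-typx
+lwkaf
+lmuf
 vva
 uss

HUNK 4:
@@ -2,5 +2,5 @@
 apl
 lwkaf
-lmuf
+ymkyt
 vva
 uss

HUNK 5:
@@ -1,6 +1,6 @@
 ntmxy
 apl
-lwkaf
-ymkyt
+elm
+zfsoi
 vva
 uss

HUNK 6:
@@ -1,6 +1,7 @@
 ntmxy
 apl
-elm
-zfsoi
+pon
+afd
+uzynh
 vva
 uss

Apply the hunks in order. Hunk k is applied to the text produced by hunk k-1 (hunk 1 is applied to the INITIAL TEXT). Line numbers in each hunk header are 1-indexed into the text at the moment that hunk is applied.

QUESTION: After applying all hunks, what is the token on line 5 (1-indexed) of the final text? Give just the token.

Hunk 1: at line 1 remove [oei,ldq] add [myow,rynr] -> 6 lines: ntmxy apl myow rynr axgl uss
Hunk 2: at line 2 remove [myow,rynr,axgl] add [ultx,typx,vva] -> 6 lines: ntmxy apl ultx typx vva uss
Hunk 3: at line 1 remove [ultx,typx] add [lwkaf,lmuf] -> 6 lines: ntmxy apl lwkaf lmuf vva uss
Hunk 4: at line 2 remove [lmuf] add [ymkyt] -> 6 lines: ntmxy apl lwkaf ymkyt vva uss
Hunk 5: at line 1 remove [lwkaf,ymkyt] add [elm,zfsoi] -> 6 lines: ntmxy apl elm zfsoi vva uss
Hunk 6: at line 1 remove [elm,zfsoi] add [pon,afd,uzynh] -> 7 lines: ntmxy apl pon afd uzynh vva uss
Final line 5: uzynh

Answer: uzynh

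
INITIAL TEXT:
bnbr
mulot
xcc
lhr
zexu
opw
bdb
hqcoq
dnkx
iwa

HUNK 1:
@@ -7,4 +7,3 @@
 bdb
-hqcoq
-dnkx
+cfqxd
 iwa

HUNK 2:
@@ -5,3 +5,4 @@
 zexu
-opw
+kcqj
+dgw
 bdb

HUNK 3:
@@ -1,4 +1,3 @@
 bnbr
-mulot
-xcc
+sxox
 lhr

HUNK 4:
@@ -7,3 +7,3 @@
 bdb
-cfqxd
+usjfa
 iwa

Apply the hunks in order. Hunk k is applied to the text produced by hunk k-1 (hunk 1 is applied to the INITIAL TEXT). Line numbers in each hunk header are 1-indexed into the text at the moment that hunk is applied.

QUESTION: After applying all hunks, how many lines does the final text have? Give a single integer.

Hunk 1: at line 7 remove [hqcoq,dnkx] add [cfqxd] -> 9 lines: bnbr mulot xcc lhr zexu opw bdb cfqxd iwa
Hunk 2: at line 5 remove [opw] add [kcqj,dgw] -> 10 lines: bnbr mulot xcc lhr zexu kcqj dgw bdb cfqxd iwa
Hunk 3: at line 1 remove [mulot,xcc] add [sxox] -> 9 lines: bnbr sxox lhr zexu kcqj dgw bdb cfqxd iwa
Hunk 4: at line 7 remove [cfqxd] add [usjfa] -> 9 lines: bnbr sxox lhr zexu kcqj dgw bdb usjfa iwa
Final line count: 9

Answer: 9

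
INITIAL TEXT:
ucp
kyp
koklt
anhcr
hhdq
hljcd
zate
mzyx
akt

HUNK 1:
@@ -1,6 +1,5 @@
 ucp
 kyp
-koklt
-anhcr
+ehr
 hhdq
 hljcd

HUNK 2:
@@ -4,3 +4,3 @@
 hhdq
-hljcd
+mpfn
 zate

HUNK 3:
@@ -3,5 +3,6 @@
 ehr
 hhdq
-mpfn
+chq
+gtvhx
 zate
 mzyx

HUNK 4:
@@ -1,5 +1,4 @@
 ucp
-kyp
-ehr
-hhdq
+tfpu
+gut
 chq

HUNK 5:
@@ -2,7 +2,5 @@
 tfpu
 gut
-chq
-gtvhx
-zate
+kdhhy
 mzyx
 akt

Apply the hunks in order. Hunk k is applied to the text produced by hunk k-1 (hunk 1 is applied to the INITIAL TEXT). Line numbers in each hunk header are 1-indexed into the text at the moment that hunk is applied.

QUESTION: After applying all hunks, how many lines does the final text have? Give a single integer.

Answer: 6

Derivation:
Hunk 1: at line 1 remove [koklt,anhcr] add [ehr] -> 8 lines: ucp kyp ehr hhdq hljcd zate mzyx akt
Hunk 2: at line 4 remove [hljcd] add [mpfn] -> 8 lines: ucp kyp ehr hhdq mpfn zate mzyx akt
Hunk 3: at line 3 remove [mpfn] add [chq,gtvhx] -> 9 lines: ucp kyp ehr hhdq chq gtvhx zate mzyx akt
Hunk 4: at line 1 remove [kyp,ehr,hhdq] add [tfpu,gut] -> 8 lines: ucp tfpu gut chq gtvhx zate mzyx akt
Hunk 5: at line 2 remove [chq,gtvhx,zate] add [kdhhy] -> 6 lines: ucp tfpu gut kdhhy mzyx akt
Final line count: 6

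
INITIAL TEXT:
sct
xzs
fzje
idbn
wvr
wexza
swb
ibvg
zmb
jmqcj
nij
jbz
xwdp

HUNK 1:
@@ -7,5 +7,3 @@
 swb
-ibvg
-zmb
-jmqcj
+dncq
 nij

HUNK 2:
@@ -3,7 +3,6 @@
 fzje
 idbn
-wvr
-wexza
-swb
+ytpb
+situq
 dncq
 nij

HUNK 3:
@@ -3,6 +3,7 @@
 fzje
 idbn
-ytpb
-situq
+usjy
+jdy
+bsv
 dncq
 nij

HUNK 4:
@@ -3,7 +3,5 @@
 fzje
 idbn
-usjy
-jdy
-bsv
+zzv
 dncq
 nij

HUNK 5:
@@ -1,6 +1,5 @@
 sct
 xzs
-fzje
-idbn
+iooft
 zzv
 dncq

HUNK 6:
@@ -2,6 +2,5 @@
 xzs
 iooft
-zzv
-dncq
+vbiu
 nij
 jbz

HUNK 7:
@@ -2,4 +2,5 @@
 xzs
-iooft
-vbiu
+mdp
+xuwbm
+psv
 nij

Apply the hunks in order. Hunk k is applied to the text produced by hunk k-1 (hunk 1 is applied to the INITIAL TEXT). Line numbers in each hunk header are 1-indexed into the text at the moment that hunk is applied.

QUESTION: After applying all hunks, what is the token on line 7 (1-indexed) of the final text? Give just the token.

Answer: jbz

Derivation:
Hunk 1: at line 7 remove [ibvg,zmb,jmqcj] add [dncq] -> 11 lines: sct xzs fzje idbn wvr wexza swb dncq nij jbz xwdp
Hunk 2: at line 3 remove [wvr,wexza,swb] add [ytpb,situq] -> 10 lines: sct xzs fzje idbn ytpb situq dncq nij jbz xwdp
Hunk 3: at line 3 remove [ytpb,situq] add [usjy,jdy,bsv] -> 11 lines: sct xzs fzje idbn usjy jdy bsv dncq nij jbz xwdp
Hunk 4: at line 3 remove [usjy,jdy,bsv] add [zzv] -> 9 lines: sct xzs fzje idbn zzv dncq nij jbz xwdp
Hunk 5: at line 1 remove [fzje,idbn] add [iooft] -> 8 lines: sct xzs iooft zzv dncq nij jbz xwdp
Hunk 6: at line 2 remove [zzv,dncq] add [vbiu] -> 7 lines: sct xzs iooft vbiu nij jbz xwdp
Hunk 7: at line 2 remove [iooft,vbiu] add [mdp,xuwbm,psv] -> 8 lines: sct xzs mdp xuwbm psv nij jbz xwdp
Final line 7: jbz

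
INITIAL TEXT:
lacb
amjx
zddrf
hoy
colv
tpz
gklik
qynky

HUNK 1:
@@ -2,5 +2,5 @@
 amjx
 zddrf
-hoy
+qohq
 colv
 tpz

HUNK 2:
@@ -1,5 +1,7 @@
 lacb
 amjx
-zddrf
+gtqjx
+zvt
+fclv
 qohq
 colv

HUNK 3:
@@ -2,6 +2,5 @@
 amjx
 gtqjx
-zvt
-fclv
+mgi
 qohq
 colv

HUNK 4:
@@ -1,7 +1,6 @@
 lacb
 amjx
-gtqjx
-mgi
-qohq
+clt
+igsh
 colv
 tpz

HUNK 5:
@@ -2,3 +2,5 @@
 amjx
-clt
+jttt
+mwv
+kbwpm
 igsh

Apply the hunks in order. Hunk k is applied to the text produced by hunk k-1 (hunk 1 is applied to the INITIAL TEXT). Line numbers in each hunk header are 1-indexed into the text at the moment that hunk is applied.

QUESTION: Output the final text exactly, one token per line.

Answer: lacb
amjx
jttt
mwv
kbwpm
igsh
colv
tpz
gklik
qynky

Derivation:
Hunk 1: at line 2 remove [hoy] add [qohq] -> 8 lines: lacb amjx zddrf qohq colv tpz gklik qynky
Hunk 2: at line 1 remove [zddrf] add [gtqjx,zvt,fclv] -> 10 lines: lacb amjx gtqjx zvt fclv qohq colv tpz gklik qynky
Hunk 3: at line 2 remove [zvt,fclv] add [mgi] -> 9 lines: lacb amjx gtqjx mgi qohq colv tpz gklik qynky
Hunk 4: at line 1 remove [gtqjx,mgi,qohq] add [clt,igsh] -> 8 lines: lacb amjx clt igsh colv tpz gklik qynky
Hunk 5: at line 2 remove [clt] add [jttt,mwv,kbwpm] -> 10 lines: lacb amjx jttt mwv kbwpm igsh colv tpz gklik qynky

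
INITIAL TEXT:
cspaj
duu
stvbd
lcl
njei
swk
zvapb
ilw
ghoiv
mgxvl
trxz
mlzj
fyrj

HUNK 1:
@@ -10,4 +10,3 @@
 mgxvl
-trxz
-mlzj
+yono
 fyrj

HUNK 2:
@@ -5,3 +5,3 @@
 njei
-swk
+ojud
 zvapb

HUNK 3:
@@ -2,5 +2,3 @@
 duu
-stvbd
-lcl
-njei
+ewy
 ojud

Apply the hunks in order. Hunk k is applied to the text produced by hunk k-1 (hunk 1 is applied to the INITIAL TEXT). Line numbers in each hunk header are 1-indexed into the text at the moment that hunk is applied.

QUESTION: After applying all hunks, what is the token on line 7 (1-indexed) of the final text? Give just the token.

Hunk 1: at line 10 remove [trxz,mlzj] add [yono] -> 12 lines: cspaj duu stvbd lcl njei swk zvapb ilw ghoiv mgxvl yono fyrj
Hunk 2: at line 5 remove [swk] add [ojud] -> 12 lines: cspaj duu stvbd lcl njei ojud zvapb ilw ghoiv mgxvl yono fyrj
Hunk 3: at line 2 remove [stvbd,lcl,njei] add [ewy] -> 10 lines: cspaj duu ewy ojud zvapb ilw ghoiv mgxvl yono fyrj
Final line 7: ghoiv

Answer: ghoiv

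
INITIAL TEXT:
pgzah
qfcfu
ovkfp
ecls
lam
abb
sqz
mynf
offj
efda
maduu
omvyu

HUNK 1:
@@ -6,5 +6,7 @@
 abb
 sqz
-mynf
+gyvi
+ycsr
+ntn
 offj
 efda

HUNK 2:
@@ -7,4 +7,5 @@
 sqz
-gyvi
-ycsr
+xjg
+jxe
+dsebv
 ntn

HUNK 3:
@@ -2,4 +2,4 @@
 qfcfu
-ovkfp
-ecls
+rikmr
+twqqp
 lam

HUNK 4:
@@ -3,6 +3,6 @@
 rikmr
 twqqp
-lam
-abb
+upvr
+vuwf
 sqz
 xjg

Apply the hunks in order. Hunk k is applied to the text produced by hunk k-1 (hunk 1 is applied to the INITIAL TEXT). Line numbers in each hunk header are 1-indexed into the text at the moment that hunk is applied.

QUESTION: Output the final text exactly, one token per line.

Hunk 1: at line 6 remove [mynf] add [gyvi,ycsr,ntn] -> 14 lines: pgzah qfcfu ovkfp ecls lam abb sqz gyvi ycsr ntn offj efda maduu omvyu
Hunk 2: at line 7 remove [gyvi,ycsr] add [xjg,jxe,dsebv] -> 15 lines: pgzah qfcfu ovkfp ecls lam abb sqz xjg jxe dsebv ntn offj efda maduu omvyu
Hunk 3: at line 2 remove [ovkfp,ecls] add [rikmr,twqqp] -> 15 lines: pgzah qfcfu rikmr twqqp lam abb sqz xjg jxe dsebv ntn offj efda maduu omvyu
Hunk 4: at line 3 remove [lam,abb] add [upvr,vuwf] -> 15 lines: pgzah qfcfu rikmr twqqp upvr vuwf sqz xjg jxe dsebv ntn offj efda maduu omvyu

Answer: pgzah
qfcfu
rikmr
twqqp
upvr
vuwf
sqz
xjg
jxe
dsebv
ntn
offj
efda
maduu
omvyu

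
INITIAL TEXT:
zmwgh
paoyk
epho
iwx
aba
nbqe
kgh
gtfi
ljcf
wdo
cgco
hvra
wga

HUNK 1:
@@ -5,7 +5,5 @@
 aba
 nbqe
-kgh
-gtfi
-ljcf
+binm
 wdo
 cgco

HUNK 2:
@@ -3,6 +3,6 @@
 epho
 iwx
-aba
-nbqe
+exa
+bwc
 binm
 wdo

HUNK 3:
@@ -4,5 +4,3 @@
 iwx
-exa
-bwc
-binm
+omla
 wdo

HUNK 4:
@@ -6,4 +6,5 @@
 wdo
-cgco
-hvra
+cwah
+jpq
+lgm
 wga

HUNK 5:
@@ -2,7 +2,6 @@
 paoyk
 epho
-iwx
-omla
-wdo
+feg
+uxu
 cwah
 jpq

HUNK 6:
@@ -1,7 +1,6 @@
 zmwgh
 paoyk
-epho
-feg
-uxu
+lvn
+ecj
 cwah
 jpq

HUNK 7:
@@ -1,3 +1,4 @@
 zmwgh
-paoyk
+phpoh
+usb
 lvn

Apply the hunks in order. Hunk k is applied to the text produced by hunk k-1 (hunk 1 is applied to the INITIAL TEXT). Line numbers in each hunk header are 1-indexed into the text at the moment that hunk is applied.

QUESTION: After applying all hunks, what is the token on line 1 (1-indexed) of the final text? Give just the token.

Answer: zmwgh

Derivation:
Hunk 1: at line 5 remove [kgh,gtfi,ljcf] add [binm] -> 11 lines: zmwgh paoyk epho iwx aba nbqe binm wdo cgco hvra wga
Hunk 2: at line 3 remove [aba,nbqe] add [exa,bwc] -> 11 lines: zmwgh paoyk epho iwx exa bwc binm wdo cgco hvra wga
Hunk 3: at line 4 remove [exa,bwc,binm] add [omla] -> 9 lines: zmwgh paoyk epho iwx omla wdo cgco hvra wga
Hunk 4: at line 6 remove [cgco,hvra] add [cwah,jpq,lgm] -> 10 lines: zmwgh paoyk epho iwx omla wdo cwah jpq lgm wga
Hunk 5: at line 2 remove [iwx,omla,wdo] add [feg,uxu] -> 9 lines: zmwgh paoyk epho feg uxu cwah jpq lgm wga
Hunk 6: at line 1 remove [epho,feg,uxu] add [lvn,ecj] -> 8 lines: zmwgh paoyk lvn ecj cwah jpq lgm wga
Hunk 7: at line 1 remove [paoyk] add [phpoh,usb] -> 9 lines: zmwgh phpoh usb lvn ecj cwah jpq lgm wga
Final line 1: zmwgh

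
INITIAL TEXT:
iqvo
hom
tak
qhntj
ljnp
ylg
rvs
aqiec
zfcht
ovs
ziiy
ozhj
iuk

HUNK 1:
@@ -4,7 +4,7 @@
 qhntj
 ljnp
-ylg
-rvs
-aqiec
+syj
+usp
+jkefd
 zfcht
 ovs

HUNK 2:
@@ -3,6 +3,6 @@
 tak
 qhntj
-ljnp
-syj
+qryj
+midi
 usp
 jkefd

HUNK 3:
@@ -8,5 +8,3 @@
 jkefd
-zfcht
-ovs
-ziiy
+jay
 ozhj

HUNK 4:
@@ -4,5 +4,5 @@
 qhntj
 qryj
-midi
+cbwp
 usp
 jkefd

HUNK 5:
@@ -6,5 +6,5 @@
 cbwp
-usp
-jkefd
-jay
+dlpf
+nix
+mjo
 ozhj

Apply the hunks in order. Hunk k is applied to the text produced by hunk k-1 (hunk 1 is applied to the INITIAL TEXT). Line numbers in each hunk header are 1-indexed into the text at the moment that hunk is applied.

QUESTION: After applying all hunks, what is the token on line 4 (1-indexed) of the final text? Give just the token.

Hunk 1: at line 4 remove [ylg,rvs,aqiec] add [syj,usp,jkefd] -> 13 lines: iqvo hom tak qhntj ljnp syj usp jkefd zfcht ovs ziiy ozhj iuk
Hunk 2: at line 3 remove [ljnp,syj] add [qryj,midi] -> 13 lines: iqvo hom tak qhntj qryj midi usp jkefd zfcht ovs ziiy ozhj iuk
Hunk 3: at line 8 remove [zfcht,ovs,ziiy] add [jay] -> 11 lines: iqvo hom tak qhntj qryj midi usp jkefd jay ozhj iuk
Hunk 4: at line 4 remove [midi] add [cbwp] -> 11 lines: iqvo hom tak qhntj qryj cbwp usp jkefd jay ozhj iuk
Hunk 5: at line 6 remove [usp,jkefd,jay] add [dlpf,nix,mjo] -> 11 lines: iqvo hom tak qhntj qryj cbwp dlpf nix mjo ozhj iuk
Final line 4: qhntj

Answer: qhntj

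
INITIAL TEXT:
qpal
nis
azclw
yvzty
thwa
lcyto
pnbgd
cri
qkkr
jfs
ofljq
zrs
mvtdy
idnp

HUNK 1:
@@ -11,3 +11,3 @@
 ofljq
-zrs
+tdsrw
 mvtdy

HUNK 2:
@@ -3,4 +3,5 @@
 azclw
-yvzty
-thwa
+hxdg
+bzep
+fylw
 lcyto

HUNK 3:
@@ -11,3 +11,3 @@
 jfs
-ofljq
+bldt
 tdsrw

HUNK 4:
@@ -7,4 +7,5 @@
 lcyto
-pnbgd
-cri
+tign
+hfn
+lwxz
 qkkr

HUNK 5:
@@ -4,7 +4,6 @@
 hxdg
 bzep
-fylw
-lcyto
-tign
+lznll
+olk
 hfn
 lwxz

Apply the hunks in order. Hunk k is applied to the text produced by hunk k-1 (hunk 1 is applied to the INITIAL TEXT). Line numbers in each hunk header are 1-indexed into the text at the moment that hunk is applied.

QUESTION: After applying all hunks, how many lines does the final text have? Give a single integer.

Answer: 15

Derivation:
Hunk 1: at line 11 remove [zrs] add [tdsrw] -> 14 lines: qpal nis azclw yvzty thwa lcyto pnbgd cri qkkr jfs ofljq tdsrw mvtdy idnp
Hunk 2: at line 3 remove [yvzty,thwa] add [hxdg,bzep,fylw] -> 15 lines: qpal nis azclw hxdg bzep fylw lcyto pnbgd cri qkkr jfs ofljq tdsrw mvtdy idnp
Hunk 3: at line 11 remove [ofljq] add [bldt] -> 15 lines: qpal nis azclw hxdg bzep fylw lcyto pnbgd cri qkkr jfs bldt tdsrw mvtdy idnp
Hunk 4: at line 7 remove [pnbgd,cri] add [tign,hfn,lwxz] -> 16 lines: qpal nis azclw hxdg bzep fylw lcyto tign hfn lwxz qkkr jfs bldt tdsrw mvtdy idnp
Hunk 5: at line 4 remove [fylw,lcyto,tign] add [lznll,olk] -> 15 lines: qpal nis azclw hxdg bzep lznll olk hfn lwxz qkkr jfs bldt tdsrw mvtdy idnp
Final line count: 15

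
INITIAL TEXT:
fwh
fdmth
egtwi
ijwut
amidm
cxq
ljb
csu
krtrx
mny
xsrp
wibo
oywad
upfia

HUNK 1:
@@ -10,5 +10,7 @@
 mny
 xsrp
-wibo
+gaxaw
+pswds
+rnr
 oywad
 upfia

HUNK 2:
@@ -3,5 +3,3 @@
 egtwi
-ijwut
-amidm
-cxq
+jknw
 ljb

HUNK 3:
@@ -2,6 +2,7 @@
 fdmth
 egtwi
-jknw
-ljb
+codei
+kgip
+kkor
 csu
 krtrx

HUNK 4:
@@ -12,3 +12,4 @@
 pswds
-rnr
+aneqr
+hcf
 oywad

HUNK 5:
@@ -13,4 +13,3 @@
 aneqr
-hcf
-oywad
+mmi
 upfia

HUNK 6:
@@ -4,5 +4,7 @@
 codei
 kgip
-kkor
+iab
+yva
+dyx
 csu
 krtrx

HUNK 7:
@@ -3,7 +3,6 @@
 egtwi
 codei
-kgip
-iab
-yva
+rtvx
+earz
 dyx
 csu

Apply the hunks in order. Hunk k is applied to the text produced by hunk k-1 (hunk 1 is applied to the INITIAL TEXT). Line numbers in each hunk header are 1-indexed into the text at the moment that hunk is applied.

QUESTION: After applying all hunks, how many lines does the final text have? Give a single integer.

Answer: 16

Derivation:
Hunk 1: at line 10 remove [wibo] add [gaxaw,pswds,rnr] -> 16 lines: fwh fdmth egtwi ijwut amidm cxq ljb csu krtrx mny xsrp gaxaw pswds rnr oywad upfia
Hunk 2: at line 3 remove [ijwut,amidm,cxq] add [jknw] -> 14 lines: fwh fdmth egtwi jknw ljb csu krtrx mny xsrp gaxaw pswds rnr oywad upfia
Hunk 3: at line 2 remove [jknw,ljb] add [codei,kgip,kkor] -> 15 lines: fwh fdmth egtwi codei kgip kkor csu krtrx mny xsrp gaxaw pswds rnr oywad upfia
Hunk 4: at line 12 remove [rnr] add [aneqr,hcf] -> 16 lines: fwh fdmth egtwi codei kgip kkor csu krtrx mny xsrp gaxaw pswds aneqr hcf oywad upfia
Hunk 5: at line 13 remove [hcf,oywad] add [mmi] -> 15 lines: fwh fdmth egtwi codei kgip kkor csu krtrx mny xsrp gaxaw pswds aneqr mmi upfia
Hunk 6: at line 4 remove [kkor] add [iab,yva,dyx] -> 17 lines: fwh fdmth egtwi codei kgip iab yva dyx csu krtrx mny xsrp gaxaw pswds aneqr mmi upfia
Hunk 7: at line 3 remove [kgip,iab,yva] add [rtvx,earz] -> 16 lines: fwh fdmth egtwi codei rtvx earz dyx csu krtrx mny xsrp gaxaw pswds aneqr mmi upfia
Final line count: 16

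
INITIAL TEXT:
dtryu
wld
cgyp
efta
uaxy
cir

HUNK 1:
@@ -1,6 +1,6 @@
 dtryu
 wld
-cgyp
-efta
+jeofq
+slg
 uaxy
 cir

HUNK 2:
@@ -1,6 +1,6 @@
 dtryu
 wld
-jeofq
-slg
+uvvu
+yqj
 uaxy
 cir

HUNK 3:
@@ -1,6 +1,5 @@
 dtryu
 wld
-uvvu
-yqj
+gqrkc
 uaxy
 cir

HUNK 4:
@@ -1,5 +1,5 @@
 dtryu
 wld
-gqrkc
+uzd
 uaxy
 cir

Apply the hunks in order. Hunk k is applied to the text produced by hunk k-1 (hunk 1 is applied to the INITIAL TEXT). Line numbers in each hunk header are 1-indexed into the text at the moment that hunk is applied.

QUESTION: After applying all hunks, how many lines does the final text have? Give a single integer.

Hunk 1: at line 1 remove [cgyp,efta] add [jeofq,slg] -> 6 lines: dtryu wld jeofq slg uaxy cir
Hunk 2: at line 1 remove [jeofq,slg] add [uvvu,yqj] -> 6 lines: dtryu wld uvvu yqj uaxy cir
Hunk 3: at line 1 remove [uvvu,yqj] add [gqrkc] -> 5 lines: dtryu wld gqrkc uaxy cir
Hunk 4: at line 1 remove [gqrkc] add [uzd] -> 5 lines: dtryu wld uzd uaxy cir
Final line count: 5

Answer: 5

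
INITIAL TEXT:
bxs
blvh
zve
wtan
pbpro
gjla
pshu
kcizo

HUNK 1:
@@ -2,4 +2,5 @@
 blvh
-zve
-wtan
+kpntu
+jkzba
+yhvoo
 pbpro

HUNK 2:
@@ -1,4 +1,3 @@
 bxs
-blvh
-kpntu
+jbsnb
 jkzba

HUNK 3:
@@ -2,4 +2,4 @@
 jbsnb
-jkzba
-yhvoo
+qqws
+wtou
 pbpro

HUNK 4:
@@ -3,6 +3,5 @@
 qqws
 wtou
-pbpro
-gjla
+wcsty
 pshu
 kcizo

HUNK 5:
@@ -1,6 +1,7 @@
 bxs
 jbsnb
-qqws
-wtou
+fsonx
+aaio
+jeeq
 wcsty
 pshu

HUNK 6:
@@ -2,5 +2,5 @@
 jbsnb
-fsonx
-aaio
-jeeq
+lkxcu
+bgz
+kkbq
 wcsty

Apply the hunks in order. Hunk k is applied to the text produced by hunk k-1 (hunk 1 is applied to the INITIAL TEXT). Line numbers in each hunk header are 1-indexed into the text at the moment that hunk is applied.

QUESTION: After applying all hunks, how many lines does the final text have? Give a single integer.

Answer: 8

Derivation:
Hunk 1: at line 2 remove [zve,wtan] add [kpntu,jkzba,yhvoo] -> 9 lines: bxs blvh kpntu jkzba yhvoo pbpro gjla pshu kcizo
Hunk 2: at line 1 remove [blvh,kpntu] add [jbsnb] -> 8 lines: bxs jbsnb jkzba yhvoo pbpro gjla pshu kcizo
Hunk 3: at line 2 remove [jkzba,yhvoo] add [qqws,wtou] -> 8 lines: bxs jbsnb qqws wtou pbpro gjla pshu kcizo
Hunk 4: at line 3 remove [pbpro,gjla] add [wcsty] -> 7 lines: bxs jbsnb qqws wtou wcsty pshu kcizo
Hunk 5: at line 1 remove [qqws,wtou] add [fsonx,aaio,jeeq] -> 8 lines: bxs jbsnb fsonx aaio jeeq wcsty pshu kcizo
Hunk 6: at line 2 remove [fsonx,aaio,jeeq] add [lkxcu,bgz,kkbq] -> 8 lines: bxs jbsnb lkxcu bgz kkbq wcsty pshu kcizo
Final line count: 8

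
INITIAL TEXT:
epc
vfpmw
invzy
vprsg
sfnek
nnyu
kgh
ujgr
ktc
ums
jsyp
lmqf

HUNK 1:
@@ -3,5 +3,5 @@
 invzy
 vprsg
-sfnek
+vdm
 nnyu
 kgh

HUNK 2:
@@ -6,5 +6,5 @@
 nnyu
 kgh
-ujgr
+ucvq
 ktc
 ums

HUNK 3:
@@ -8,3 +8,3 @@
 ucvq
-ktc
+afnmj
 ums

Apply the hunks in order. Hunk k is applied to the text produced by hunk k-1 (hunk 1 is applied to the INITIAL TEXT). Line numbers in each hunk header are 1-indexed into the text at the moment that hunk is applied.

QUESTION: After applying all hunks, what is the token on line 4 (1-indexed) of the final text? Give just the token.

Answer: vprsg

Derivation:
Hunk 1: at line 3 remove [sfnek] add [vdm] -> 12 lines: epc vfpmw invzy vprsg vdm nnyu kgh ujgr ktc ums jsyp lmqf
Hunk 2: at line 6 remove [ujgr] add [ucvq] -> 12 lines: epc vfpmw invzy vprsg vdm nnyu kgh ucvq ktc ums jsyp lmqf
Hunk 3: at line 8 remove [ktc] add [afnmj] -> 12 lines: epc vfpmw invzy vprsg vdm nnyu kgh ucvq afnmj ums jsyp lmqf
Final line 4: vprsg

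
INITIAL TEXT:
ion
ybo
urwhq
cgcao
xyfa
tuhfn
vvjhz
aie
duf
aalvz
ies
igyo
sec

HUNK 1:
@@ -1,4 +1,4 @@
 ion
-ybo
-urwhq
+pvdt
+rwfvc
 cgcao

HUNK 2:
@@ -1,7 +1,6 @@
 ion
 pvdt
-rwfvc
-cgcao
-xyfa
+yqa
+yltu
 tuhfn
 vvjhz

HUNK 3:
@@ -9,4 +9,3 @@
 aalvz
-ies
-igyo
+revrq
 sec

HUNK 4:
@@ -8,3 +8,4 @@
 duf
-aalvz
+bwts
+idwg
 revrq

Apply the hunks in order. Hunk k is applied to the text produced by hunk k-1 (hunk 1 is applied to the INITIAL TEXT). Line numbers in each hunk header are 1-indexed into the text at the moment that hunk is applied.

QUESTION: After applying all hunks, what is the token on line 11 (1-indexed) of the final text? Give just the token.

Answer: revrq

Derivation:
Hunk 1: at line 1 remove [ybo,urwhq] add [pvdt,rwfvc] -> 13 lines: ion pvdt rwfvc cgcao xyfa tuhfn vvjhz aie duf aalvz ies igyo sec
Hunk 2: at line 1 remove [rwfvc,cgcao,xyfa] add [yqa,yltu] -> 12 lines: ion pvdt yqa yltu tuhfn vvjhz aie duf aalvz ies igyo sec
Hunk 3: at line 9 remove [ies,igyo] add [revrq] -> 11 lines: ion pvdt yqa yltu tuhfn vvjhz aie duf aalvz revrq sec
Hunk 4: at line 8 remove [aalvz] add [bwts,idwg] -> 12 lines: ion pvdt yqa yltu tuhfn vvjhz aie duf bwts idwg revrq sec
Final line 11: revrq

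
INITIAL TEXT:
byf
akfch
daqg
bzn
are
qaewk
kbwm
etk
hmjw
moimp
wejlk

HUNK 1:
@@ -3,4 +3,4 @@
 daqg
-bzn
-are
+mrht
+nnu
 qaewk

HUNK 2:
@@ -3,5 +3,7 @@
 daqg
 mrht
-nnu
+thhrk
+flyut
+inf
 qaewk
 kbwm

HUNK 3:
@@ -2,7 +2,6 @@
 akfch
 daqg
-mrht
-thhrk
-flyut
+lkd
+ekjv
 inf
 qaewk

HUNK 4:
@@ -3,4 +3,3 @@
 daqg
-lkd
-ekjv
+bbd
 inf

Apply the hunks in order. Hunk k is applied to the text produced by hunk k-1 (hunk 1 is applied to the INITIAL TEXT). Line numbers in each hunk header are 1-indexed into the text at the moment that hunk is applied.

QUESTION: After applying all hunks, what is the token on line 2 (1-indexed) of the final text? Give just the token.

Answer: akfch

Derivation:
Hunk 1: at line 3 remove [bzn,are] add [mrht,nnu] -> 11 lines: byf akfch daqg mrht nnu qaewk kbwm etk hmjw moimp wejlk
Hunk 2: at line 3 remove [nnu] add [thhrk,flyut,inf] -> 13 lines: byf akfch daqg mrht thhrk flyut inf qaewk kbwm etk hmjw moimp wejlk
Hunk 3: at line 2 remove [mrht,thhrk,flyut] add [lkd,ekjv] -> 12 lines: byf akfch daqg lkd ekjv inf qaewk kbwm etk hmjw moimp wejlk
Hunk 4: at line 3 remove [lkd,ekjv] add [bbd] -> 11 lines: byf akfch daqg bbd inf qaewk kbwm etk hmjw moimp wejlk
Final line 2: akfch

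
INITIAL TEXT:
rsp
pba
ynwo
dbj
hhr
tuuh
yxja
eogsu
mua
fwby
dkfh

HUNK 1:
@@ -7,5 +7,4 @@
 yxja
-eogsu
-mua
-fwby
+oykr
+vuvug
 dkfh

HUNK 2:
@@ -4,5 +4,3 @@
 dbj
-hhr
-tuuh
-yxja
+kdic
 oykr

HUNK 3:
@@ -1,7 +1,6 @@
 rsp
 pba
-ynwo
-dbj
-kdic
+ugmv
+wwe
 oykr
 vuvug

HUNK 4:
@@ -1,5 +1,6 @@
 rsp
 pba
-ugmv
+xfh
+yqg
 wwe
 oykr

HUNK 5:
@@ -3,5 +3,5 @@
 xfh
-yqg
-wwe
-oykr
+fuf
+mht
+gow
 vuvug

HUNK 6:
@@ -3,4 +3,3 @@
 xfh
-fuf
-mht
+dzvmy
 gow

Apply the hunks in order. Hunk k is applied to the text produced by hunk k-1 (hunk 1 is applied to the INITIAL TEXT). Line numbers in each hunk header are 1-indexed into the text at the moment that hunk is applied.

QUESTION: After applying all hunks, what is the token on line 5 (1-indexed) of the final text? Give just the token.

Hunk 1: at line 7 remove [eogsu,mua,fwby] add [oykr,vuvug] -> 10 lines: rsp pba ynwo dbj hhr tuuh yxja oykr vuvug dkfh
Hunk 2: at line 4 remove [hhr,tuuh,yxja] add [kdic] -> 8 lines: rsp pba ynwo dbj kdic oykr vuvug dkfh
Hunk 3: at line 1 remove [ynwo,dbj,kdic] add [ugmv,wwe] -> 7 lines: rsp pba ugmv wwe oykr vuvug dkfh
Hunk 4: at line 1 remove [ugmv] add [xfh,yqg] -> 8 lines: rsp pba xfh yqg wwe oykr vuvug dkfh
Hunk 5: at line 3 remove [yqg,wwe,oykr] add [fuf,mht,gow] -> 8 lines: rsp pba xfh fuf mht gow vuvug dkfh
Hunk 6: at line 3 remove [fuf,mht] add [dzvmy] -> 7 lines: rsp pba xfh dzvmy gow vuvug dkfh
Final line 5: gow

Answer: gow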